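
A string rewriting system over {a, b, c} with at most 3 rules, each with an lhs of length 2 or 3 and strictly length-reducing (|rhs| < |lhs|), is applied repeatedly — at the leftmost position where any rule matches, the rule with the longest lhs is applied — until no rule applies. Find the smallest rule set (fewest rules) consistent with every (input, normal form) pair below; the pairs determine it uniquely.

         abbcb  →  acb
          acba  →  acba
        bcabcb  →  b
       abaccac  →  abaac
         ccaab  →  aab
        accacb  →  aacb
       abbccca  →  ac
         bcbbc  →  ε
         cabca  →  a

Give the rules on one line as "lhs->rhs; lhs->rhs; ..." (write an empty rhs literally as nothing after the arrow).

  | abbcb => abcb => acb
  | acba
  | bcabcb => cabcb => cbcb => ccb => b
  | abaccac => abaac

bc->c; ca->c; cc->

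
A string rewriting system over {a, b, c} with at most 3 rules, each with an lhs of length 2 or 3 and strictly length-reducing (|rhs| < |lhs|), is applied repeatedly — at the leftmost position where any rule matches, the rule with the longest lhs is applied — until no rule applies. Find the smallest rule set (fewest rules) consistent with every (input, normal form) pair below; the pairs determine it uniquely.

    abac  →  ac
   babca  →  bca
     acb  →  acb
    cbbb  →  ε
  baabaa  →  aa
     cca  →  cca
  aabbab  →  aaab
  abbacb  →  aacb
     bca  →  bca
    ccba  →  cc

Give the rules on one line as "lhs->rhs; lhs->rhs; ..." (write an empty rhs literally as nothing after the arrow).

  | abac => ac
  | babca => bca
  | acb
  | cbbb => bb => ε

ba->; bb->; cbb->b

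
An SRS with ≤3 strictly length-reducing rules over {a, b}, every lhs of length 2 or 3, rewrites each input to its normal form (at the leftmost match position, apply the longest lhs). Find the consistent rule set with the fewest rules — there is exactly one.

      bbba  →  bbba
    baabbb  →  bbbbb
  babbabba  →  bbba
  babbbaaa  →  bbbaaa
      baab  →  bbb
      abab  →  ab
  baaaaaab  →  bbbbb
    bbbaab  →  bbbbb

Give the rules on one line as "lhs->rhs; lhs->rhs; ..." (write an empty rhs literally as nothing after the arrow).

aab->bb; bab->b

  | bbba
  | baabbb => bbbbb
  | babbabba => bbabba => bbba
  | babbbaaa => bbbaaa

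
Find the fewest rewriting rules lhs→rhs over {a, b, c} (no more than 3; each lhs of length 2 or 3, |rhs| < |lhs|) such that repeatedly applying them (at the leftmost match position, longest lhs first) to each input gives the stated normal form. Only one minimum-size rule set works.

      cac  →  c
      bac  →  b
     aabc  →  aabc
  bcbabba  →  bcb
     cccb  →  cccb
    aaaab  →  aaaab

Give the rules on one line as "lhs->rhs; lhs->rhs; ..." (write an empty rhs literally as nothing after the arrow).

  | cac => c
  | bac => b
  | aabc
  | bcbabba => bcbac => bcb

ac->; bba->c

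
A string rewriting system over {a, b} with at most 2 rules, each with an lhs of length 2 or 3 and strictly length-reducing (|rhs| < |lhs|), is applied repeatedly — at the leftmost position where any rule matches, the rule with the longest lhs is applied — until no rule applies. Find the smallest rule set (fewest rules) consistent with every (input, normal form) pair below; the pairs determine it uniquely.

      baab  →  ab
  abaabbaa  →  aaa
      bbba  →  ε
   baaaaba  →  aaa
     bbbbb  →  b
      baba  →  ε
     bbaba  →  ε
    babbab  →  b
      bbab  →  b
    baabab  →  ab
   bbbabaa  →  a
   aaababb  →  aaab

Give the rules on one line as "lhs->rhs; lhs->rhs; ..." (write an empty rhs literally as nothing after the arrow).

ba->; bb->b

  | baab => ab
  | abaabbaa => aabbaa => aabaa => aaa
  | bbba => bba => ba => ε
  | baaaaba => aaaba => aaa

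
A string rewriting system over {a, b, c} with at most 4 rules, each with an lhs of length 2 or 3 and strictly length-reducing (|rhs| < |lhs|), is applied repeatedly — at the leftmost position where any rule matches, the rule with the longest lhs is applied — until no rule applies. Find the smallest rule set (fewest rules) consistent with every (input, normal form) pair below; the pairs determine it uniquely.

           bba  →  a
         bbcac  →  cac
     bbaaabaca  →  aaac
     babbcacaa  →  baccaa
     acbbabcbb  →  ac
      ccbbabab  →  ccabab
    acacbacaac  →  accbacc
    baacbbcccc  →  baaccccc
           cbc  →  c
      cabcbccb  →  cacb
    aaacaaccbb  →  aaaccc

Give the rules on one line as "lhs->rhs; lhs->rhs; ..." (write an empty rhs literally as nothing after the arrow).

  | bba => a
  | bbcac => cac
  | bbaaabaca => aaabaca => aaaca => aaac
  | babbcacaa => bacacaa => baccaa

aab->a; aca->ac; bb->; bc->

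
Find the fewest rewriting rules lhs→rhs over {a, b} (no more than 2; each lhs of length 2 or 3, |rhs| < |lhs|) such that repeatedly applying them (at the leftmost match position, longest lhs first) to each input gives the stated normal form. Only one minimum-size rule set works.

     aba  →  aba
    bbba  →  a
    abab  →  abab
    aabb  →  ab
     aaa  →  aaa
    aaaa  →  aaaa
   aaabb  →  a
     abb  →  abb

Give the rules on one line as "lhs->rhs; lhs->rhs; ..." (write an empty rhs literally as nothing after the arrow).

aab->a; bbb->

  | aba
  | bbba => a
  | abab
  | aabb => ab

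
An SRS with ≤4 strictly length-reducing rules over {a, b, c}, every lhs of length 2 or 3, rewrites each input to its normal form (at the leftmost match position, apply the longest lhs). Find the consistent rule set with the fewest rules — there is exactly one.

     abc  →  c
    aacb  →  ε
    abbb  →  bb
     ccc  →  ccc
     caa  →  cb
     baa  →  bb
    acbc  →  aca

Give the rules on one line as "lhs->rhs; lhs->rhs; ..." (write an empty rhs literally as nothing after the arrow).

aa->b; ab->; bc->a

  | abc => c
  | aacb => bcb => ab => ε
  | abbb => bb
  | ccc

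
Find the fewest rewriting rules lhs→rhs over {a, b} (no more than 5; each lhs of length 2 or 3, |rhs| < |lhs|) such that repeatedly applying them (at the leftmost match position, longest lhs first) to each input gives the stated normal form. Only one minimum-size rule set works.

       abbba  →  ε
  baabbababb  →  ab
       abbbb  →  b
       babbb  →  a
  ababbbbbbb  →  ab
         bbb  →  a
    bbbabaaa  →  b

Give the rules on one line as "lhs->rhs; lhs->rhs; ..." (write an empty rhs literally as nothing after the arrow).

  | abbba => aaa => ba => ε
  | baabbababb => abbababb => abababb => ababb => abb => ab
  | abbbb => aab => bb => b
  | babbb => bbb => a

aa->b; ba->; bb->b; bbb->a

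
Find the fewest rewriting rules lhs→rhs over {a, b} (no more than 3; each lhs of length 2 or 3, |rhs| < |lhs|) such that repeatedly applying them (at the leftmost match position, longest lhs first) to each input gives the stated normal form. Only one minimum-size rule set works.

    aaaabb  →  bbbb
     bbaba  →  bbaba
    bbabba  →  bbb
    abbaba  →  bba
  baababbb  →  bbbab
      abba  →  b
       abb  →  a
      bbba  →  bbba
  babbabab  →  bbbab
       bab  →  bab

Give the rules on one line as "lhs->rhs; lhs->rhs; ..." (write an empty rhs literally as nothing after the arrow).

aa->b; abb->a

  | aaaabb => baabb => bbbb
  | bbaba
  | bbabba => bbaa => bbb
  | abbaba => aaba => bba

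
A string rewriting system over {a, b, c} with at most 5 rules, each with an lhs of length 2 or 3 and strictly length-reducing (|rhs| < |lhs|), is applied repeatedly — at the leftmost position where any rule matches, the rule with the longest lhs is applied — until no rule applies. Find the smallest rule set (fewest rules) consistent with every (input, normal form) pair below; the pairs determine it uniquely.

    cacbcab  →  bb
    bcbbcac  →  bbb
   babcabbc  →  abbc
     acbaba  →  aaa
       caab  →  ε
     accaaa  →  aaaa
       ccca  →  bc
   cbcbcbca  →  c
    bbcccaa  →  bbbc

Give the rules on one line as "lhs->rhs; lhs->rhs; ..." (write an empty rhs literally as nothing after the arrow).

ba->a; ca->c; cb->; cc->b

  | cacbcab => ccbcab => bbcab => bbcb => bb
  | bcbbcac => bbcac => bbcc => bbb
  | babcabbc => abcabbc => abcbbc => abbc
  | acbaba => aaba => aaa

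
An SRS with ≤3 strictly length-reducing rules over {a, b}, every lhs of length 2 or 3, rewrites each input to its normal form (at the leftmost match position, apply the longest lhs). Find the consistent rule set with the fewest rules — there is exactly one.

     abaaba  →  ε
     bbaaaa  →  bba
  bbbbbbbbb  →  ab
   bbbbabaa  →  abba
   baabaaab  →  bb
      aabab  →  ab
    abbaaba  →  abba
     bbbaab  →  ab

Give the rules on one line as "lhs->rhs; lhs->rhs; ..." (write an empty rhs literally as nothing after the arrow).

aaa->; aba->; bbb->ab

  | abaaba => aba => ε
  | bbaaaa => bba
  | bbbbbbbbb => abbbbbbb => aabbbbb => aaabbb => bbb => ab
  | bbbbabaa => abbabaa => abba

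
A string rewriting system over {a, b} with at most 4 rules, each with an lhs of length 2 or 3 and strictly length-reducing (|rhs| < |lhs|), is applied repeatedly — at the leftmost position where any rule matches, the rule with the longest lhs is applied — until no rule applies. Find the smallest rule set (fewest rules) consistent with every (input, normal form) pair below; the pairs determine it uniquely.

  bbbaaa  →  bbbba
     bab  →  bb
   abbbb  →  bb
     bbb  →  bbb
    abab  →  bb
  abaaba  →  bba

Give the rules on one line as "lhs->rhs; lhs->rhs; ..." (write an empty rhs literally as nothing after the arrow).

aaa->ba; ab->b; abb->

  | bbbaaa => bbbba
  | bab => bb
  | abbbb => bb
  | bbb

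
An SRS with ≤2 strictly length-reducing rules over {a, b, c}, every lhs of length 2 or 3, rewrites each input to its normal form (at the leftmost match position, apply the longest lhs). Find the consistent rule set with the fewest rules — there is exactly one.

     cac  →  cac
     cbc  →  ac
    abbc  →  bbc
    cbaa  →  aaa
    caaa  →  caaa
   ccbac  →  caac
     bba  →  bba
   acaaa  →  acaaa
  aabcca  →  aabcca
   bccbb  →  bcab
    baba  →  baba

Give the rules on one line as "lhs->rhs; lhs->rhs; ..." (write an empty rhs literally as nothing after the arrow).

abb->bb; cb->a

  | cac
  | cbc => ac
  | abbc => bbc
  | cbaa => aaa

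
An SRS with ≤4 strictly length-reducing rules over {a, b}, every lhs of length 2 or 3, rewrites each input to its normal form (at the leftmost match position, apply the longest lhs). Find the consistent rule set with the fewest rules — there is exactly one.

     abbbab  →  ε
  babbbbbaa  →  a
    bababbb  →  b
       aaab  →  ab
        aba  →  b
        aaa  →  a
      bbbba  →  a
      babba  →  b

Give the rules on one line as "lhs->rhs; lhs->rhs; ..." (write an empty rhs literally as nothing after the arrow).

  | abbbab => abab => bb => ε
  | babbbbbaa => babbbaa => babaa => bba => a
  | bababbb => bbbbb => bbb => b
  | aaab => ab

aa->; aba->b; bb->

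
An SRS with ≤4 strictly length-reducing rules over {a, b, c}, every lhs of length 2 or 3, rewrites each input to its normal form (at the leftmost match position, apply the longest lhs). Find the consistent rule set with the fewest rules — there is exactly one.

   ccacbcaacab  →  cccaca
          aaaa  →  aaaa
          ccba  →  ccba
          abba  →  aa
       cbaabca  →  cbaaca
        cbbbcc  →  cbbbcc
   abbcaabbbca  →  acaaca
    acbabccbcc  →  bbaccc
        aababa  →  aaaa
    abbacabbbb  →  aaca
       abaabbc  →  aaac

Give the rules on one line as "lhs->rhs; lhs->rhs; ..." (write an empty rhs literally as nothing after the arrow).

  | ccacbcaacab => ccbbcaacab => ccbccacab => cccacab => cccaca
  | aaaa
  | ccba
  | abba => aba => aa

ab->a; acb->bb; bca->cc; cbc->c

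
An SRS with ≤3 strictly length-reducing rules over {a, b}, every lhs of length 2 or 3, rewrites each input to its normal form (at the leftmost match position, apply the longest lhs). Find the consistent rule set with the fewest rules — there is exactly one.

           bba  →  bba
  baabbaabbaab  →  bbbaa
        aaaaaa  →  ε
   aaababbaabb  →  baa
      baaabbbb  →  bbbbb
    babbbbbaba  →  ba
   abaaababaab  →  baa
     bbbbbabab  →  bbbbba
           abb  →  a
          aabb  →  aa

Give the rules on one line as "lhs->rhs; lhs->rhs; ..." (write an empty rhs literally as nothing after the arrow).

  | bba
  | baabbaabbaab => baabaabbaab => baaabbaab => bbbaab => bbbaa
  | aaaaaa => aaa => ε
  | aaababbaabb => babbaabb => babaabb => baabb => baab => baa

aaa->; ab->a; aba->a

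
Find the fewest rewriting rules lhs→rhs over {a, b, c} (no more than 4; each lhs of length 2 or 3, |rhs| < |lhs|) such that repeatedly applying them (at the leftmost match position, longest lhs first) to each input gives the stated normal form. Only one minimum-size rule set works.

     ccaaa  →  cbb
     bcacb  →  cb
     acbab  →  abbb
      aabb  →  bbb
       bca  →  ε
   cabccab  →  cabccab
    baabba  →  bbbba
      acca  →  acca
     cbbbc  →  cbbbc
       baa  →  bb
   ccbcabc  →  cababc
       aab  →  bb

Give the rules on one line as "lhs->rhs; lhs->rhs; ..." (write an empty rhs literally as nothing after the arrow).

  | ccaaa => ccba => cbb
  | bcacb => cb
  | acbab => abbb
  | aabb => bbb

aa->b; bca->; cba->bb; cbc->ab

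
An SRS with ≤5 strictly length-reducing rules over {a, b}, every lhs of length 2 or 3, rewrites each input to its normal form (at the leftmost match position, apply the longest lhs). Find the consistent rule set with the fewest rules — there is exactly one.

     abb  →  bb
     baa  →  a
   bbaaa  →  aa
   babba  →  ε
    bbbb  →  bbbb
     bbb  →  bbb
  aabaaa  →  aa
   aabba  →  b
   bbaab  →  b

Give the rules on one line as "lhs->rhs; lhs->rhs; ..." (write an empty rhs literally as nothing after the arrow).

aab->bb; ab->b; ba->; bba->

  | abb => bb
  | baa => a
  | bbaaa => aa
  | babba => bba => ε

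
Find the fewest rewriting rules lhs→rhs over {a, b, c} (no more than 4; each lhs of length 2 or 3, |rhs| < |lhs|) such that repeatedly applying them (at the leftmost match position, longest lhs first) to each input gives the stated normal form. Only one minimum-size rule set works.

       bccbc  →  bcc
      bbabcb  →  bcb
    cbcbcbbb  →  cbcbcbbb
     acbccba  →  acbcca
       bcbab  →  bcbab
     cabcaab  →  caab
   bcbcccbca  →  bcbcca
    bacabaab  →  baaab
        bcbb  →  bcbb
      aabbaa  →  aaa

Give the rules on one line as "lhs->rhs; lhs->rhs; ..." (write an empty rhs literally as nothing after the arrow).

bba->; cab->; ccb->cc; ccc->cc

  | bccbc => bccc => bcc
  | bbabcb => bcb
  | cbcbcbbb
  | acbccba => acbcca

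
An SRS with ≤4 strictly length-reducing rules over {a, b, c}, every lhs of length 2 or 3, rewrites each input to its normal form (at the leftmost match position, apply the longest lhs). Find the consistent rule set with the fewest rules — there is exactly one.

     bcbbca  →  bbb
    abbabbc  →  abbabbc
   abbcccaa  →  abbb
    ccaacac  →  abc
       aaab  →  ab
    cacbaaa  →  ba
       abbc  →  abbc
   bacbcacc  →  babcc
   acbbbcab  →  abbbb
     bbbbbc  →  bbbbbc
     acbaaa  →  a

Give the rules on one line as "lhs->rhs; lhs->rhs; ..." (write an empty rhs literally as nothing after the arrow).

aa->a; ca->b; cb->

  | bcbbca => bbca => bbb
  | abbabbc
  | abbcccaa => abbccba => abbca => abbb
  | ccaacac => cbacac => acac => abc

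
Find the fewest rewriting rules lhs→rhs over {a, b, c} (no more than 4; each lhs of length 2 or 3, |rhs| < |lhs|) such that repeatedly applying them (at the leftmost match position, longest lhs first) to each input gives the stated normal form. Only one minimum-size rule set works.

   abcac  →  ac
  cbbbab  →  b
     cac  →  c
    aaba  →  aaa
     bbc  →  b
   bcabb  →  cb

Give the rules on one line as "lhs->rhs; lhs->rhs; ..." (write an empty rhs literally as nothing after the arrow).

ab->a; bb->c; ca->; cc->b

  | abcac => acac => ac
  | cbbbab => ccbab => bbab => cab => b
  | cac => c
  | aaba => aaa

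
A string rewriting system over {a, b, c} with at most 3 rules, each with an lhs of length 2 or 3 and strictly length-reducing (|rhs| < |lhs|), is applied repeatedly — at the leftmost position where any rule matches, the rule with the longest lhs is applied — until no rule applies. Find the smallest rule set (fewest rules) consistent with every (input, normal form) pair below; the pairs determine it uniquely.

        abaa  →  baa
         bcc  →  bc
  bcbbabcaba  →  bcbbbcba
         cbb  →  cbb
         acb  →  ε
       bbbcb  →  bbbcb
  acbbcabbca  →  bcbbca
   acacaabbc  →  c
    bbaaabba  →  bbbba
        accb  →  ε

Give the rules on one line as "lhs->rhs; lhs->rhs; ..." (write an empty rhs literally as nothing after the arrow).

ab->b; acb->; cc->c

  | abaa => baa
  | bcc => bc
  | bcbbabcaba => bcbbbcaba => bcbbbcba
  | cbb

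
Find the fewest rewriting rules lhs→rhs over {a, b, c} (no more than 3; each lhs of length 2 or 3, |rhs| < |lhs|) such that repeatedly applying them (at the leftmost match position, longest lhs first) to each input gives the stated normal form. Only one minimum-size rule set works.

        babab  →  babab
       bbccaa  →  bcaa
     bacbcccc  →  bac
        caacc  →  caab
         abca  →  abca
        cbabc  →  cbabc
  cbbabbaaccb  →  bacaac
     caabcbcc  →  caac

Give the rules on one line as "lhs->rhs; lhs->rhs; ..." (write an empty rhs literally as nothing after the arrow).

  | babab
  | bbccaa => cccaa => bcaa
  | bacbcccc => bacbbcc => bacccc => babcc => babb => bac
  | caacc => caab

bb->c; cc->b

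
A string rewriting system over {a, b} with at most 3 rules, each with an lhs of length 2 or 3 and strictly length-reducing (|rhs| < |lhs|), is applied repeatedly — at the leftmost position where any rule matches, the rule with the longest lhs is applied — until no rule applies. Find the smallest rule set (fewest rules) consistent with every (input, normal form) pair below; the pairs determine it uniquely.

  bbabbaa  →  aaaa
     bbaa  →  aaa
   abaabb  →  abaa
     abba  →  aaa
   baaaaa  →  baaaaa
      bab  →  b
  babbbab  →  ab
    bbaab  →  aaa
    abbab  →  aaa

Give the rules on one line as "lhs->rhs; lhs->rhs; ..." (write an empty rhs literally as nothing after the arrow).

  | bbabbaa => aabbaa => aabaa => aaaa
  | bbaa => aaa
  | abaabb => abaab => abaa
  | abba => aaa

aab->aa; bab->b; bb->a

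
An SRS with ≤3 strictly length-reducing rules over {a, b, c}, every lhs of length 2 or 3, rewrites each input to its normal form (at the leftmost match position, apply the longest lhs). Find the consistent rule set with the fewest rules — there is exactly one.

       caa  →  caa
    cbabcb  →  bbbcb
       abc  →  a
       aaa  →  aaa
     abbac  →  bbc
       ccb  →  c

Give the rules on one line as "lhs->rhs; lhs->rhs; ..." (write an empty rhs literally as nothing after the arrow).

  | caa
  | cbabcb => bbbcb
  | abc => cc => a
  | aaa

ab->c; cba->bb; cc->a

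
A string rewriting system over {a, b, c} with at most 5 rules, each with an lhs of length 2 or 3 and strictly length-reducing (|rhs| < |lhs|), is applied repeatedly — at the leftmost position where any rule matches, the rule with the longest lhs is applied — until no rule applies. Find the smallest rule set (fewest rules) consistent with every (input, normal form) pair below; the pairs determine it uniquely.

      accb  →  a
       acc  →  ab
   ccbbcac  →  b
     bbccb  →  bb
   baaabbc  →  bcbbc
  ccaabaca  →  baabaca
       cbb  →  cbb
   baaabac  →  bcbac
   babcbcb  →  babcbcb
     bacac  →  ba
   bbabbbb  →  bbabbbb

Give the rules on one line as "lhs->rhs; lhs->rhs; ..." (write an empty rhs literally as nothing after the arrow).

  | accb => a
  | acc => ab
  | ccbbcac => bcac => b
  | bbccb => bb

aaa->c; cac->; cc->b; ccb->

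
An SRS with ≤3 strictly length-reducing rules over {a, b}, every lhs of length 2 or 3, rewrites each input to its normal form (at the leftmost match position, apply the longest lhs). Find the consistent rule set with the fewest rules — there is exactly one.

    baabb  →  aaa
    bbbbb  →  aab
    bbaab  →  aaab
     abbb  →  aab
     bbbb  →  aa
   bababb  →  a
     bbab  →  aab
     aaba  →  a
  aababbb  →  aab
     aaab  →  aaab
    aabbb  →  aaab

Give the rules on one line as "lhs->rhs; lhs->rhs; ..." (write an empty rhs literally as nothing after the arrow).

  | baabb => aabb => aaa
  | bbbbb => abbb => aab
  | bbaab => aaab
  | abbb => aab

aba->; ba->a; bb->a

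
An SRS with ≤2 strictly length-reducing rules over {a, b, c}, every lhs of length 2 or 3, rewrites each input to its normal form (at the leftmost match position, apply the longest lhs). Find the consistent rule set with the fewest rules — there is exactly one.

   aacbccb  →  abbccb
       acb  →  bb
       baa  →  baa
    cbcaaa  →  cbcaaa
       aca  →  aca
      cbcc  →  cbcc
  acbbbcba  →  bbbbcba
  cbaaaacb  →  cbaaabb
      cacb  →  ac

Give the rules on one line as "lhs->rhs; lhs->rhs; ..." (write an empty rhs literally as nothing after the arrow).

  | aacbccb => abbccb
  | acb => bb
  | baa
  | cbcaaa

acb->bb; cbb->ac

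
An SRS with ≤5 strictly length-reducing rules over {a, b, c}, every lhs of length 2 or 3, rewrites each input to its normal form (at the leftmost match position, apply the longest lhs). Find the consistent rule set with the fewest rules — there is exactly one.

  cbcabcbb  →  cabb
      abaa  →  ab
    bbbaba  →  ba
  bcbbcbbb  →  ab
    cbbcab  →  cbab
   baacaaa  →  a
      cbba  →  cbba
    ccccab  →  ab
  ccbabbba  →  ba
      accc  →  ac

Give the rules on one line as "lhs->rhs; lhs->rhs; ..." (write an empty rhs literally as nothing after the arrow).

aa->; bbb->a; bc->; cc->

  | cbcabcbb => cabcbb => cabb
  | abaa => ab
  | bbbaba => aaba => ba
  | bcbbcbbb => bbcbbb => bbbb => ab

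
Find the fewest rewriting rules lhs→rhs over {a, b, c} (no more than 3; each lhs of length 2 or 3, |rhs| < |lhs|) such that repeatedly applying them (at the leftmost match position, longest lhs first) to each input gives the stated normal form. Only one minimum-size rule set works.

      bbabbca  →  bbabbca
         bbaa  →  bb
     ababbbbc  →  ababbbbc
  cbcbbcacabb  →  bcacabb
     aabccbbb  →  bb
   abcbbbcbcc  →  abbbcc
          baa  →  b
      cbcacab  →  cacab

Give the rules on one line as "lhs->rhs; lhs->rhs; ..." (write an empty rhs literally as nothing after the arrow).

  | bbabbca
  | bbaa => bb
  | ababbbbc
  | cbcbbcacabb => cbbcacabb => bcacabb

aa->; cb->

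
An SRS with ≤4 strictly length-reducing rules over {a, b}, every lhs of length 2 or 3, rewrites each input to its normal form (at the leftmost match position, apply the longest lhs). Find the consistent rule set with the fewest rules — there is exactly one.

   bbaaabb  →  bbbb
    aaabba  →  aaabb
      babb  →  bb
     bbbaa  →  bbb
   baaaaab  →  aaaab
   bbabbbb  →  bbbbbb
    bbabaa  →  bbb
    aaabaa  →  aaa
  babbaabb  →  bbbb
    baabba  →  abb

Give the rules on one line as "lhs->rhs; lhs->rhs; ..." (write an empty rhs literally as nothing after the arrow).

  | bbaaabb => bbaabb => bbabb => bbbb
  | aaabba => aaabb
  | babb => bb
  | bbbaa => bbba => bbb

aba->; ba->; bba->bb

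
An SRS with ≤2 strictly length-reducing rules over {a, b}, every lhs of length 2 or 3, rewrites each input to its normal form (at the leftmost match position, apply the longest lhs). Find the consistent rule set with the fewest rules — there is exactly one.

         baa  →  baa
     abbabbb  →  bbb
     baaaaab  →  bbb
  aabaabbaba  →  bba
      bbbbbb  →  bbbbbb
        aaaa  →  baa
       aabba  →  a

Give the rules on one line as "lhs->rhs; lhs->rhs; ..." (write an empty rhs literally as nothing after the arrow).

aaa->ba; ab->

  | baa
  | abbabbb => babbb => bbb
  | baaaaab => bbaaab => bbbab => bbb
  | aabaabbaba => aaabbaba => babbaba => bbaba => bba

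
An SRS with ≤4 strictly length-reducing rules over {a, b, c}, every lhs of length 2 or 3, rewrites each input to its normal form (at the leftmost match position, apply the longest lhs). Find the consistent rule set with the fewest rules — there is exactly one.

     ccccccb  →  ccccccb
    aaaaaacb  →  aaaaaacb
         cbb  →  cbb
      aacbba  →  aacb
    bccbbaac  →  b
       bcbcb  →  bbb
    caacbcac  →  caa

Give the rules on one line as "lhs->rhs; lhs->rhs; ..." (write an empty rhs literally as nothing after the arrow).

acc->a; ba->; bc->b

  | ccccccb
  | aaaaaacb
  | cbb
  | aacbba => aacb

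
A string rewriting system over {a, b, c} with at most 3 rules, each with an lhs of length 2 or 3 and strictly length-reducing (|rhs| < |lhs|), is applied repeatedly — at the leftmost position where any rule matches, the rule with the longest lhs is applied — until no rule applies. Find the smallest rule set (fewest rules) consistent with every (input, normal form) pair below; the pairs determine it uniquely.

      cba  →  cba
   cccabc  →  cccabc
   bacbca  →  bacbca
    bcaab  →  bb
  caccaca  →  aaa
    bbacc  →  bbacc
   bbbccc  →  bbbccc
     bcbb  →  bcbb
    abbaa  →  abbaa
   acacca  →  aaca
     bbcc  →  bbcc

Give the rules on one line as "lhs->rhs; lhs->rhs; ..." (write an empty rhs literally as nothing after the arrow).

caa->; cac->a

  | cba
  | cccabc
  | bacbca
  | bcaab => bb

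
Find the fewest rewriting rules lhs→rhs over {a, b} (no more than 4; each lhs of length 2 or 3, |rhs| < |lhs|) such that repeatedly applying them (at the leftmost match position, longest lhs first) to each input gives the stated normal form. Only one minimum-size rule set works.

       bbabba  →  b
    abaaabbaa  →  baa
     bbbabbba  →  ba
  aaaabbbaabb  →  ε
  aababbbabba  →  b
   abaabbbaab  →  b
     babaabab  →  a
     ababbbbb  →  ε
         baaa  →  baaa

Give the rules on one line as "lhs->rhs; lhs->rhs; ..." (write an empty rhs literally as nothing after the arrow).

ab->; aba->b; bab->b; bb->a

  | bbabba => aabba => aba => b
  | abaaabbaa => baabbaa => babaa => baa
  | bbbabbba => ababbba => bbbba => abba => ba
  | aaaabbbaabb => aaabbaabb => aabaabb => ababb => bbb => ab => ε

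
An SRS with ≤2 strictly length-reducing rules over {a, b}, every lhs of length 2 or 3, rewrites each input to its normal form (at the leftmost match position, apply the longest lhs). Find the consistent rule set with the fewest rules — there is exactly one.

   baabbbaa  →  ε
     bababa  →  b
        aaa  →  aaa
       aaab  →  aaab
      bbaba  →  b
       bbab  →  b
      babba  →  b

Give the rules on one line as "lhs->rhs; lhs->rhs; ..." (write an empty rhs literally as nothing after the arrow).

ba->b; bba->

  | baabbbaa => babbbaa => bbbbaa => bba => ε
  | bababa => bbaba => ba => b
  | aaa
  | aaab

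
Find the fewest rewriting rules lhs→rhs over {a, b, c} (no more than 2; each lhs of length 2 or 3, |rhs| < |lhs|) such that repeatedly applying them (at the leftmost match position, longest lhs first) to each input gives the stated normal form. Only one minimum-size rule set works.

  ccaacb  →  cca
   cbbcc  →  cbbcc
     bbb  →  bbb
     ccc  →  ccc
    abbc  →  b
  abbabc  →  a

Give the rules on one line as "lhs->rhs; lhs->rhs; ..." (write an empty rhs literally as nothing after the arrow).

  | ccaacb => ccabb => ccab => cca
  | cbbcc
  | bbb
  | ccc

ab->a; ac->b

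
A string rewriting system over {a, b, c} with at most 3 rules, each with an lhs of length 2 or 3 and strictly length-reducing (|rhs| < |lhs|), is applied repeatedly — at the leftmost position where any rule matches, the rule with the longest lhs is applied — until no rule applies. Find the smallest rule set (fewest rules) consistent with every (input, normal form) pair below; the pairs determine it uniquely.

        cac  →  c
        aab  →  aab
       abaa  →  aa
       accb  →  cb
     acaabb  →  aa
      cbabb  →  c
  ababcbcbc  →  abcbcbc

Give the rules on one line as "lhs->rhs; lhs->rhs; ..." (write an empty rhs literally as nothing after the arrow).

ac->; ba->; bb->

  | cac => c
  | aab
  | abaa => aa
  | accb => cb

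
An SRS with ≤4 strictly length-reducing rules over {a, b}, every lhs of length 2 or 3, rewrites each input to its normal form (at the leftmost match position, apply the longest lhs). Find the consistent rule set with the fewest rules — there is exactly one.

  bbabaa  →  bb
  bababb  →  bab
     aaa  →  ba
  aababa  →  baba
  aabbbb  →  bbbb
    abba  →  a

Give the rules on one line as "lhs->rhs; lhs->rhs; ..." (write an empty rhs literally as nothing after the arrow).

  | bbabaa => bbabb => bb
  | bababb => bab
  | aaa => ba
  | aababa => baba

aa->b; aab->b; abb->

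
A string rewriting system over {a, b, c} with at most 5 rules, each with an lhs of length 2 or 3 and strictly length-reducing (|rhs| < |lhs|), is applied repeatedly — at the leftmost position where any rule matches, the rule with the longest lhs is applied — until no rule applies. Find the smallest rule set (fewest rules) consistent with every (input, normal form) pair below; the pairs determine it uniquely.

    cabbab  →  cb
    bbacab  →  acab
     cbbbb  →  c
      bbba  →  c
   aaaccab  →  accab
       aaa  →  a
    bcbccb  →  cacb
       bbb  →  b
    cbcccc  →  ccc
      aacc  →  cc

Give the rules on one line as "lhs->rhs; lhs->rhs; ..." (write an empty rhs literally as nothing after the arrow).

aa->; ba->c; bb->; cbc->aa

  | cabbab => caab => cb
  | bbacab => acab
  | cbbbb => cbb => c
  | bbba => ba => c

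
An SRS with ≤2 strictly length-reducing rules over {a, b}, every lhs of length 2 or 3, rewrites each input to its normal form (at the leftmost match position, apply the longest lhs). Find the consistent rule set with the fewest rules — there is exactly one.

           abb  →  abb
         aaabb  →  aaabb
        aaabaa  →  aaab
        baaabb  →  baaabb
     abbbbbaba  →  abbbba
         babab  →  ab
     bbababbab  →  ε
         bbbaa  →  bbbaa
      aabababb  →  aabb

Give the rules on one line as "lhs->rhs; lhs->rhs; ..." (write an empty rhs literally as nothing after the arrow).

aba->ab; bab->

  | abb
  | aaabb
  | aaabaa => aaaba => aaab
  | baaabb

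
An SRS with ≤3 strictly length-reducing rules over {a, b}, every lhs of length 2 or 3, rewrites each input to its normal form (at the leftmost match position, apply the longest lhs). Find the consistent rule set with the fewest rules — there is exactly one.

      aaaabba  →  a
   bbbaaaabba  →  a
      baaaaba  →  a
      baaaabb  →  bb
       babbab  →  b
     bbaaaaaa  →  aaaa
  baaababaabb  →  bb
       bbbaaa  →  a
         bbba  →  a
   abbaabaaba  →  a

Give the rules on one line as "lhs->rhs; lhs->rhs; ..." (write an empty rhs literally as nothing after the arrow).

  | aaaabba => aaabba => aabba => abba => bba => ba => a
  | bbbaaaabba => bbaaabba => baabba => abba => bba => ba => a
  | baaaaba => aaaba => aaba => aba => ba => a
  | baaaabb => aaabb => aabb => abb => bb

ab->b; ba->a; baa->a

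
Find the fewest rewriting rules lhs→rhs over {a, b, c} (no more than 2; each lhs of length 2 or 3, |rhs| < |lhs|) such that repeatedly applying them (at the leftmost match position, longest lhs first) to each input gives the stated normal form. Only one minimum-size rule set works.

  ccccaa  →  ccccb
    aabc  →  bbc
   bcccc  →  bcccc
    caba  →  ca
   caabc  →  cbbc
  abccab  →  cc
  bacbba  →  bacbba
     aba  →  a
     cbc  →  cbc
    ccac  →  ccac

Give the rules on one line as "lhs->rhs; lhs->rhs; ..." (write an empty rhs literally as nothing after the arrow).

aa->b; ab->

  | ccccaa => ccccb
  | aabc => bbc
  | bcccc
  | caba => ca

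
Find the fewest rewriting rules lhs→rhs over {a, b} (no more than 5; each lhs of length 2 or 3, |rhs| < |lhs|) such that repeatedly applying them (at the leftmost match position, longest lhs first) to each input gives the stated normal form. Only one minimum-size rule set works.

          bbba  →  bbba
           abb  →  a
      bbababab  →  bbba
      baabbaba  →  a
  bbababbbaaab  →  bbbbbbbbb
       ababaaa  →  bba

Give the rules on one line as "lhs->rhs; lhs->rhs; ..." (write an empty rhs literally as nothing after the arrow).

  | bbba
  | abb => ab => a
  | bbababab => baaabab => bbbbab => bbbaa => bbba
  | baabbaba => babbaba => aababa => ababa => aaba => aba => aa => a

aa->a; aaa->bb; ab->a; bab->aa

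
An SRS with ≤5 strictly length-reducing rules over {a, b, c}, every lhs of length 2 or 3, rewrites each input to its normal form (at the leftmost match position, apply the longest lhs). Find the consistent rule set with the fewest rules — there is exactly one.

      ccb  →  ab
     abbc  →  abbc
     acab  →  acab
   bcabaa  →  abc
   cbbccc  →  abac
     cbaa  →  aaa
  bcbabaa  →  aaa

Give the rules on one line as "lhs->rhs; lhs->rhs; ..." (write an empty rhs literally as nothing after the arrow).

  | ccb => ab
  | abbc
  | acab
  | bcabaa => abbaa => abc

baa->c; bca->ab; cb->a; cc->a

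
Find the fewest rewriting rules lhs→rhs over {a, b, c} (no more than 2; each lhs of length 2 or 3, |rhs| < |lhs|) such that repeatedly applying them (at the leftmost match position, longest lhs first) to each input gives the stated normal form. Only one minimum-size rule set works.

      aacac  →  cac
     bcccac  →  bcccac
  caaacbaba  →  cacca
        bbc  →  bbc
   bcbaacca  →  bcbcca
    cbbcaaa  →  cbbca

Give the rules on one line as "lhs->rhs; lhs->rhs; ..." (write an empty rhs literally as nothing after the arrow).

aa->; bab->c

  | aacac => cac
  | bcccac
  | caaacbaba => cacbaba => cacca
  | bbc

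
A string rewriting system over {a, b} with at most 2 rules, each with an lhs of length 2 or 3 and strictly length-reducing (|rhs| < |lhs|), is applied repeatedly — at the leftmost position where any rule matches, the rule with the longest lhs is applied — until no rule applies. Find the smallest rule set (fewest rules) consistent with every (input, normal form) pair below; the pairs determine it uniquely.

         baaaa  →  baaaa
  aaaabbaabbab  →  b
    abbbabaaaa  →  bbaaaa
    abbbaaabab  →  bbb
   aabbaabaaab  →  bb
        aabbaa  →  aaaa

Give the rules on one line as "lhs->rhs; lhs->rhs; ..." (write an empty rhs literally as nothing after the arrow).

  | baaaa
  | aaaabbaabbab => aaaaaabbab => aaaaaaab => aaaaaab => aaaaab => aaaab => aaab => aab => ab => b
  | abbbabaaaa => ababaaaa => babaaaa => bbaaaa
  | abbbaaabab => abaaabab => baaabab => baabab => babab => bbab => bbb

ab->b; abb->a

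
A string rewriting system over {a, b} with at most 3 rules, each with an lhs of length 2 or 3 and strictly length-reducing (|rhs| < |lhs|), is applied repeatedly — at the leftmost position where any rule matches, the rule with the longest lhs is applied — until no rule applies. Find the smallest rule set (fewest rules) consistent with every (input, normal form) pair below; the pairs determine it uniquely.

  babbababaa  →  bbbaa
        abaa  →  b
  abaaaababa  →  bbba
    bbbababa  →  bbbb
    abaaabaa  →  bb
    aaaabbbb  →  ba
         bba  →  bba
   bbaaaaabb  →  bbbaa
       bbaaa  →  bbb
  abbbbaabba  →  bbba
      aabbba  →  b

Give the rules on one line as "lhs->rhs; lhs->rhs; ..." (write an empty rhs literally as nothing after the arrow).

aaa->b; ab->a

  | babbababaa => babababaa => baababaa => baaabaa => bbbaa
  | abaa => aaa => b
  | abaaaababa => aaaaababa => baababa => baaaba => bbba
  | bbbababa => bbbaaba => bbbaaa => bbbb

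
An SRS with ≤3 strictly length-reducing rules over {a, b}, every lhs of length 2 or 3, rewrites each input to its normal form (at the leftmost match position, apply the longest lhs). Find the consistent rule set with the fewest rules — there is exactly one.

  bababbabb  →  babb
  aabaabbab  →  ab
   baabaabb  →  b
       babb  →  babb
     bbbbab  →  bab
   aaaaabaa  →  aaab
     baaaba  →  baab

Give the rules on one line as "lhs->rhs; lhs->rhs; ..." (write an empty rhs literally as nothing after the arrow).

  | bababbabb => bbbbabb => babb
  | aabaabbab => ababbab => bbbab => ab
  | baabaabb => bababb => bbbb => b
  | babb

aba->b; bbb->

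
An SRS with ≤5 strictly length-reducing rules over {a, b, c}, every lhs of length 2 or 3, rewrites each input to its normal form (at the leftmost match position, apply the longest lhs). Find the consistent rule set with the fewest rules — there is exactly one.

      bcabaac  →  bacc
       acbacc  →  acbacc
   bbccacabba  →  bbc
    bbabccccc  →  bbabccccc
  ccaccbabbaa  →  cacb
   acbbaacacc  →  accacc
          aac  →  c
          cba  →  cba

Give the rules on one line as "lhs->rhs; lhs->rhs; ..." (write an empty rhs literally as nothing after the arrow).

  | bcabaac => bacaac => bacc
  | acbacc
  | bbccacabba => bbccaacba => bbcccba => bbcaa => bbc
  | bbabccccc

aa->; cab->ac; cbb->c; ccb->a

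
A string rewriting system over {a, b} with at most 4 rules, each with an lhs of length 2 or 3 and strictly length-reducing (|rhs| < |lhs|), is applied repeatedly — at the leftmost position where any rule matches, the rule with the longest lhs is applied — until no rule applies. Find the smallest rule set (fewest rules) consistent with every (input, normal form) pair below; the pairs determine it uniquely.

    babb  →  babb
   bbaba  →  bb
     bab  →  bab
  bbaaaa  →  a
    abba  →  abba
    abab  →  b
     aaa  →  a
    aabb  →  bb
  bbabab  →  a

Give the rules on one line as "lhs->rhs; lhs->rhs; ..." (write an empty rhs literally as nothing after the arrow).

aa->; aba->; baa->bb; bbb->a

  | babb
  | bbaba => bb
  | bab
  | bbaaaa => bbbaa => aaa => a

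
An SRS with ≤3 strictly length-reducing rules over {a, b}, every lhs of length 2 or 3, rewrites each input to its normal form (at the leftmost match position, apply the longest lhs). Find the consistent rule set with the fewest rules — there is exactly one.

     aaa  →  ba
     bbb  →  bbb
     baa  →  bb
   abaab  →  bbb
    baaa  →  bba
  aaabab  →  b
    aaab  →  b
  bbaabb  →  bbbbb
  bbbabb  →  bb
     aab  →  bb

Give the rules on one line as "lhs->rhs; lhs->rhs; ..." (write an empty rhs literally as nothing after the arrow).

  | aaa => ba
  | bbb
  | baa => bb
  | abaab => baab => bbb

aa->b; ab->b; bab->ab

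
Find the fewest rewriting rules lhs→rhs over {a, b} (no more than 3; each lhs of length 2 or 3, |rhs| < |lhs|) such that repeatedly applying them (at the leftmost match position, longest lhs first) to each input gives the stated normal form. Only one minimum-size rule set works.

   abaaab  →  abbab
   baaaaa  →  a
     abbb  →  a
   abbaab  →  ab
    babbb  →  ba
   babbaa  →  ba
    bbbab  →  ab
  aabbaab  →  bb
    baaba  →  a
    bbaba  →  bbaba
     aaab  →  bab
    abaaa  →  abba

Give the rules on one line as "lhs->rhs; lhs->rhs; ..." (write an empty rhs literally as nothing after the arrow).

aa->b; bbb->

  | abaaab => abbab
  | baaaaa => bbaaa => bbba => a
  | abbb => a
  | abbaab => abbbb => ab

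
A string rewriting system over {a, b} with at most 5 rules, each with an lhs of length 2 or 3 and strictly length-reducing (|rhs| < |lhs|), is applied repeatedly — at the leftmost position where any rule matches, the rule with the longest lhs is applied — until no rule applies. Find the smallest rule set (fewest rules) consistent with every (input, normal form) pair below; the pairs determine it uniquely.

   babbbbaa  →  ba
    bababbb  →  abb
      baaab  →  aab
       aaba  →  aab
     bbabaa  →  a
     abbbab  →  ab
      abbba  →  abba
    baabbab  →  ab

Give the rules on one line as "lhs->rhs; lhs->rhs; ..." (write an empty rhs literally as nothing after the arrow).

  | babbbbaa => bbbaa => bbaa => ba
  | bababbb => abbb => abb
  | baaab => aab
  | aaba => aab

aba->ab; baa->a; bab->; bbb->bb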